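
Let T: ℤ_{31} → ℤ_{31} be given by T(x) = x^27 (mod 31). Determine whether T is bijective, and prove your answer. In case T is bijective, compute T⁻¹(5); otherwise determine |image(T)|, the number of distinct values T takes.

11

T(1) = 1^27 = 1.
T(5): Repeated squaring mod 31: 5^1 ≡ 5, 5^2 ≡ 5² = 25, 5^4 ≡ 25² = 625 ≡ 5, 5^8 ≡ 5² = 25, 5^16 ≡ 25² = 625 ≡ 5. Since 27 = 16 + 8 + 2 + 1, 5^27 ≡ 5·25·25·5: 5·25 = 125 ≡ 1, then 1·25 = 25, then 25·5 = 125 ≡ 1. So 5^27 ≡ 1 (mod 31).
So T(1) = T(5) = 1 while 1 ≠ 5, hence T is not injective, hence not bijective.
Since T is not bijective, we determine |image(T)|. Computing x^27 mod 31 for each x (by repeated squaring, reducing mod 31 at every step), the values T(0), T(1), …, T(30) are: 0, 1, 4, 23, 16, 1, 30, 16, 2, 2, 4, 15, 27, 23, 2, 23, 8, 29, 8, 4, 16, 27, 29, 29, 15, 1, 30, 15, 8, 27, 30.
The distinct values are {0, 1, 2, 4, 8, 15, 16, 23, 27, 29, 30}; there are 11 of them.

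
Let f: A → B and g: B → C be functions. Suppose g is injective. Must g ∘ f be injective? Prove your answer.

No. Take A = {0, 1}, B = C = {0, 1, 2, 3}, f(0) = f(1) = 0, and g = identity (injective).
Then (g ∘ f)(0) = (g ∘ f)(1) = 0 with 0 ≠ 1, so g ∘ f is not injective.

not injective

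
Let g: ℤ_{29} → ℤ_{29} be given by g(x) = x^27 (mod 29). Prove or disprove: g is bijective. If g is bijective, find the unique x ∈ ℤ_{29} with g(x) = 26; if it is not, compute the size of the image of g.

Since 29 is prime, the nonzero elements of ℤ_{29} form a cyclic group of order 28.
As gcd(27, 28) = 1, raising to the 27th power is a bijection on this group: if s^27 ≡ t^27 then (st^{−1})^27 = 1, and the only element of order dividing gcd(27, 28) = 1 is 1, so s = t.
With g(0) = 0 this makes g injective on all of ℤ_{29}, hence bijective (finite equal-size domain and codomain). In particular g is bijective.
Since g is bijective, we find the preimage of 26. The inverse of x ↦ x^27 on (ℤ_{29})^× is x ↦ x^27, because 27·27 = 729 = 26·28 + 1 ≡ 1 (mod 28) and x^{28} = 1 for x ≠ 0 (Fermat). So g⁻¹(26) = 26^27 mod 29.
Repeated squaring mod 29: 26^1 ≡ 26, 26^2 ≡ 26² = 676 ≡ 9, 26^4 ≡ 9² = 81 ≡ 23, 26^8 ≡ 23² = 529 ≡ 7, 26^16 ≡ 7² = 49 ≡ 20. Since 27 = 16 + 8 + 2 + 1, 26^27 ≡ 20·7·9·26: 20·7 = 140 ≡ 24, then 24·9 = 216 ≡ 13, then 13·26 = 338 ≡ 19. So 26^27 ≡ 19 (mod 29).
Hence g⁻¹(26) = 19.

19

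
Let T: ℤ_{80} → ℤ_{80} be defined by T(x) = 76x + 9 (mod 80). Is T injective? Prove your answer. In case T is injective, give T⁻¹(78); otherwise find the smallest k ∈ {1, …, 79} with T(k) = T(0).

Recall: T is injective if T(a) = T(b) implies a = b.
We have gcd(76, 80) = 4 > 1. Taking a = 0 and b = 20: T(0) = 9 and T(20) = 76·20 + 9 = 1529 ≡ 9 (mod 80).
So T(0) = T(20) while 0 ≠ 20, so T is not injective.
Since T is not injective, we find the least positive k with T(k) = T(0): this means 76k ≡ 0 (mod 80), i.e. 80 ∣ 76k. Since gcd(76, 80) = 4, dividing through by 4 this holds exactly when 20 ∣ 19k, and as gcd(19, 20) = 1, exactly when 20 ∣ k.
The smallest positive such k is 20.

20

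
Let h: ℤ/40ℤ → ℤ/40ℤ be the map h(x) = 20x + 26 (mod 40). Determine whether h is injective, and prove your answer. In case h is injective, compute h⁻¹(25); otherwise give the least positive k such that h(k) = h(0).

2

We have gcd(20, 40) = 20 > 1. Taking a = 0 and b = 2: h(0) = 26 and h(2) = 20·2 + 26 = 66 ≡ 26 (mod 40).
So h(0) = h(2) while 0 ≠ 2, thus h is not injective.
Since h is not injective, we find the least positive k with h(k) = h(0): this means 20k ≡ 0 (mod 40), i.e. 40 ∣ 20k. Since gcd(20, 40) = 20, dividing through by 20 this holds exactly when 2 ∣ k.
The smallest positive such k is 2.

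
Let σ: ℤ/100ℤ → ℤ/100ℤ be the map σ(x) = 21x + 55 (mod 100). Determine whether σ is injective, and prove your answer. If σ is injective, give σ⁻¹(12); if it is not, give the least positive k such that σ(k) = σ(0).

If σ(s) = σ(t), then 21s ≡ 21t (mod 100). Because gcd(21, 100) = 1, we may cancel 21 to get s ≡ t (mod 100).
Therefore σ is injective.
We now compute 21⁻¹ mod 100 explicitly. Euclid's algorithm: 100 = 4·21 + 16, 21 = 1·16 + 5, 16 = 3·5 + 1; back-substituting gives 1 = 81·21 − 17·100, so 21⁻¹ ≡ 81 (mod 100).
Since σ is injective, we find σ⁻¹(12): we need 21x ≡ 12 − 55 ≡ 57 (mod 100). Using 21⁻¹ = 81: x ≡ 81·57 = 4617 = 46·100 + 17, so x = 17.
Check: σ(17) = 21·17 + 55 = 412 = 4·100 + 12 ≡ 12 (mod 100).

17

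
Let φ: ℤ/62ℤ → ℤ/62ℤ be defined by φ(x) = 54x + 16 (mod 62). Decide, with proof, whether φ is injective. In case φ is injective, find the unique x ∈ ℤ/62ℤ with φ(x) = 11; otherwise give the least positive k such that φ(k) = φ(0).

We have gcd(54, 62) = 2 > 1. Taking s = 0 and t = 31: φ(0) = 16 and φ(31) = 54·31 + 16 = 1690 ≡ 16 (mod 62).
So φ(0) = φ(31) while 0 ≠ 31, hence φ is not injective.
Since φ is not injective, we find the least positive k with φ(k) = φ(0): this means 54k ≡ 0 (mod 62), i.e. 62 ∣ 54k. Since gcd(54, 62) = 2, dividing through by 2 this holds exactly when 31 ∣ 27k, and as gcd(27, 31) = 1, exactly when 31 ∣ k.
The smallest positive such k is 31.

31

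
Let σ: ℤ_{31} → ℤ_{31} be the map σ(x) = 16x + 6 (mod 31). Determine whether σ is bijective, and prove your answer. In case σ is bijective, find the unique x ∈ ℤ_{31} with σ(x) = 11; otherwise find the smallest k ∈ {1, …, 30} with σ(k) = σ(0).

10

If σ(a) = σ(b), then 16a ≡ 16b (mod 31). Because gcd(16, 31) = 1, we may cancel 16 to get a ≡ b (mod 31).
We now compute 16⁻¹ mod 31 explicitly. Euclid's algorithm: 31 = 1·16 + 15, 16 = 1·15 + 1; back-substituting gives 1 = 2·16 − 1·31, so 16⁻¹ ≡ 2 (mod 31).
For any y ∈ ℤ_{31}, x = 2(y − 6) mod 31 satisfies σ(x) = 16·2(y − 6) + 6 ≡ y (since 16·2 ≡ 1 mod 31). So every y has a preimage.
Therefore σ is bijective.
Since σ is bijective, we find σ⁻¹(11): we need 16x ≡ 11 − 6 ≡ 5 (mod 31). Using 16⁻¹ = 2: x ≡ 2·5 = 10, so x = 10.
Check: σ(10) = 16·10 + 6 = 166 = 5·31 + 11 ≡ 11 (mod 31).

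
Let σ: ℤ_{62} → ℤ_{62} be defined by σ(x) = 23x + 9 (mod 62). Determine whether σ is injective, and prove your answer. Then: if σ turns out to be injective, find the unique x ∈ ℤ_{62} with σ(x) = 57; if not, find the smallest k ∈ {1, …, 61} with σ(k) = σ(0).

56

Recall: σ is injective when σ(x_1) = σ(x_2) forces x_1 = x_2.
Suppose σ(x_1) = σ(x_2) in ℤ_{62}. Then 23x_1 + 9 ≡ 23x_2 + 9 (mod 62), hence 23(x_1 − x_2) ≡ 0 (mod 62).
Since gcd(23, 62) = 1, 23 is invertible modulo 62, hence x_1 − x_2 ≡ 0 (mod 62), i.e. x_1 = x_2.
Thus σ is injective.
We now compute 23⁻¹ mod 62 explicitly. Euclid's algorithm: 62 = 2·23 + 16, 23 = 1·16 + 7, 16 = 2·7 + 2, 7 = 3·2 + 1; back-substituting gives 1 = 27·23 − 10·62, so 23⁻¹ ≡ 27 (mod 62).
Since σ is injective, we compute σ⁻¹(57): solve 23x + 9 ≡ 57 (mod 62), i.e. 23x ≡ 48 (mod 62).
Multiplying by 23⁻¹ = 27 gives x ≡ 27·48 = 1296 = 20·62 + 56 ≡ 56 (mod 62).
Check: σ(56) = 23·56 + 9 = 1297 = 20·62 + 57 ≡ 57 (mod 62).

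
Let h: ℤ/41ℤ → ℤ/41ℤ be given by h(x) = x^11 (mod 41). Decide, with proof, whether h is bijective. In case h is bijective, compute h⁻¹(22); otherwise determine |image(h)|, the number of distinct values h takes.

Since 41 is prime, the nonzero elements of ℤ/41ℤ form a cyclic group of order 40.
As gcd(11, 40) = 1, raising to the 11th power is a bijection on this group: if s^11 ≡ t^11 then (st^{−1})^11 = 1, and the only element of order dividing gcd(11, 40) = 1 is 1, so s = t.
With h(0) = 0 this makes h injective on all of ℤ/41ℤ, hence bijective (finite equal-size domain and codomain). In particular h is bijective.
Since h is bijective, we find the preimage of 22. The inverse of x ↦ x^11 on (ℤ/41ℤ)^× is x ↦ x^11, because 11·11 = 121 = 3·40 + 1 ≡ 1 (mod 40) and x^{40} = 1 for x ≠ 0 (Fermat). So h⁻¹(22) = 22^11 mod 41.
Repeated squaring mod 41: 22^1 ≡ 22, 22^2 ≡ 22² = 484 ≡ 33, 22^4 ≡ 33² = 1089 ≡ 23, 22^8 ≡ 23² = 529 ≡ 37. Since 11 = 8 + 2 + 1, 22^11 ≡ 37·33·22: 37·33 = 1221 ≡ 32, then 32·22 = 704 ≡ 7. So 22^11 ≡ 7 (mod 41).
Hence h⁻¹(22) = 7.

7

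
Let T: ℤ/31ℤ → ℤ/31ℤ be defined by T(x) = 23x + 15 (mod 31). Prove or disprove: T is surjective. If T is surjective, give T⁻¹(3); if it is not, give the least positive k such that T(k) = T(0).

17

Since gcd(23, 31) = 1, 23 is invertible modulo 31. Euclid's algorithm: 31 = 1·23 + 8, 23 = 2·8 + 7, 8 = 1·7 + 1; back-substituting gives 1 = 27·23 − 20·31, so 23⁻¹ ≡ 27 (mod 31).
For any y ∈ ℤ/31ℤ, x = 27(y − 15) mod 31 satisfies T(x) = 23·27(y − 15) + 15 ≡ y (since 23·27 ≡ 1 mod 31). So every y has a preimage.
Therefore T is surjective.
Since T is surjective, we find T⁻¹(3): we need 23x ≡ 3 − 15 ≡ 19 (mod 31). Using 23⁻¹ = 27: x ≡ 27·19 = 513 = 16·31 + 17, so x = 17.
Check: T(17) = 23·17 + 15 = 406 = 13·31 + 3 ≡ 3 (mod 31).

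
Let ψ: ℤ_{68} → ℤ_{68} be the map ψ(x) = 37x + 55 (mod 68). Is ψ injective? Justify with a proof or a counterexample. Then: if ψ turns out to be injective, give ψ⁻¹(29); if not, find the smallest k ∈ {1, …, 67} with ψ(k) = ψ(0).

14

If ψ(s) = ψ(t), then 37s ≡ 37t (mod 68). Because gcd(37, 68) = 1, we may cancel 37 to get s ≡ t (mod 68).
Hence ψ is injective.
We now compute 37⁻¹ mod 68 explicitly. Euclid's algorithm: 68 = 1·37 + 31, 37 = 1·31 + 6, 31 = 5·6 + 1; back-substituting gives 1 = 57·37 − 31·68, so 37⁻¹ ≡ 57 (mod 68).
Since ψ is injective, we compute ψ⁻¹(29): solve 37x + 55 ≡ 29 (mod 68), i.e. 37x ≡ 42 (mod 68).
Multiplying by 37⁻¹ = 57 gives x ≡ 57·42 = 2394 = 35·68 + 14 ≡ 14 (mod 68).
Check: ψ(14) = 37·14 + 55 = 573 = 8·68 + 29 ≡ 29 (mod 68).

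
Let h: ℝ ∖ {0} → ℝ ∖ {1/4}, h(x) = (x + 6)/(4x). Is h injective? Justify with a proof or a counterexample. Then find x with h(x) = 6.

Suppose h(a) = h(b). Cross-multiplying: (a + 6)(4b) = (b + 6)(4a).
Expanding both sides and cancelling the symmetric terms leaves −24·(a − b) = 0. Since −24 ≠ 0, a = b. Thus h is injective.
Solving h(x) = 6: cross-multiplying gives x + 6 = 6(4x), which rearranges to −23x = −6, so x = 6/23.

6/23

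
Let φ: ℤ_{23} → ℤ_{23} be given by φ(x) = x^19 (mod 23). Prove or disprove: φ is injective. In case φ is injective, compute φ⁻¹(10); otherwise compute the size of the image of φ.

14

Since 23 is prime, the nonzero elements of ℤ_{23} form a cyclic group of order 22.
As gcd(19, 22) = 1, raising to the 19th power is a bijection on this group: if a^19 ≡ b^19 then (ab^{−1})^19 = 1, and the only element of order dividing gcd(19, 22) = 1 is 1, so a = b.
With φ(0) = 0 this makes φ injective on all of ℤ_{23}, hence bijective (finite equal-size domain and codomain). In particular φ is injective.
Since φ is injective, we find the preimage of 10. The inverse of x ↦ x^19 on (ℤ_{23})^× is x ↦ x^7, because 19·7 = 133 = 6·22 + 1 ≡ 1 (mod 22) and x^{22} = 1 for x ≠ 0 (Fermat). So φ⁻¹(10) = 10^7 mod 23.
Repeated squaring mod 23: 10^1 ≡ 10, 10^2 ≡ 10² = 100 ≡ 8, 10^4 ≡ 8² = 64 ≡ 18. Since 7 = 4 + 2 + 1, 10^7 ≡ 18·8·10: 18·8 = 144 ≡ 6, then 6·10 = 60 ≡ 14. So 10^7 ≡ 14 (mod 23).
Hence φ⁻¹(10) = 14.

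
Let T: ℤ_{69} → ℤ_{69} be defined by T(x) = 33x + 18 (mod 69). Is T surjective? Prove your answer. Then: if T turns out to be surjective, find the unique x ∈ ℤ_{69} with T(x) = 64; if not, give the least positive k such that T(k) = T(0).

Since gcd(33, 69) = 3, we have 33x ≡ 0 (mod 3) for all x, so T(x) ≡ 0 (mod 3).
But 1 ≢ 0 (mod 3), so 1 ∈ ℤ_{69} has no preimage. Therefore T is not surjective.
Since T is not surjective, we find the least positive k with T(k) = T(0): this means 33k ≡ 0 (mod 69), i.e. 69 ∣ 33k. Since gcd(33, 69) = 3, dividing through by 3 this holds exactly when 23 ∣ 11k, and as gcd(11, 23) = 1, exactly when 23 ∣ k.
The smallest positive such k is 23.

23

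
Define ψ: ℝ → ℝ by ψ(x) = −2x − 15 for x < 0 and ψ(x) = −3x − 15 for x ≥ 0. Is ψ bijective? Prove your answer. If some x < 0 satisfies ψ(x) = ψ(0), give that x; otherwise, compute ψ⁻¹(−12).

-3/2

Both pieces are strictly decreasing (slopes −2 and −3), so each is injective on its own interval.
The left piece maps (−∞, 0) onto (−15, ∞); the right piece maps [0, ∞) onto (−∞, −15].
Since −15 = −15, the images partition ℝ: ψ is injective and surjective, hence bijective.
Because the two images are disjoint, no x < 0 has ψ(x) = ψ(0), so we compute ψ⁻¹(−12): −12 lies in (−15, ∞), so solve −2x − 15 = −12: x = (−12 + 15)/(−2) = −3/2.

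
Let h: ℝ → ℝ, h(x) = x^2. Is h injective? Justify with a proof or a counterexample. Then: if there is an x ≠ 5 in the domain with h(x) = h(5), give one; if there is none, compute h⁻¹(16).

-5

h(5) = 25 = (−5)^2 = h(−5) (since 2 is even), with 5 ≠ −5. So h is not injective.
For the follow-up, such an x exists: taking x = −5 ∈ ℝ gives h(−5) = 25 = h(5) with −5 ≠ 5.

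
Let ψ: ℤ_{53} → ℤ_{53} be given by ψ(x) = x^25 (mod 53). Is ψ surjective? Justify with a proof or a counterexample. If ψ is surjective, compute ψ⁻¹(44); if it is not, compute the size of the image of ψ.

47

Since 53 is prime, the nonzero elements of ℤ_{53} form a cyclic group of order 52.
As gcd(25, 52) = 1, raising to the 25th power is a bijection on this group: if s^25 ≡ t^25 then (st^{−1})^25 = 1, and the only element of order dividing gcd(25, 52) = 1 is 1, so s = t.
With ψ(0) = 0 this makes ψ injective on all of ℤ_{53}, hence bijective (finite equal-size domain and codomain). In particular ψ is surjective.
Since ψ is surjective, we find the preimage of 44. The inverse of x ↦ x^25 on (ℤ_{53})^× is x ↦ x^25, because 25·25 = 625 = 12·52 + 1 ≡ 1 (mod 52) and x^{52} = 1 for x ≠ 0 (Fermat). So ψ⁻¹(44) = 44^25 mod 53.
Repeated squaring mod 53: 44^1 ≡ 44, 44^2 ≡ 44² = 1936 ≡ 28, 44^4 ≡ 28² = 784 ≡ 42, 44^8 ≡ 42² = 1764 ≡ 15, 44^16 ≡ 15² = 225 ≡ 13. Since 25 = 16 + 8 + 1, 44^25 ≡ 13·15·44: 13·15 = 195 ≡ 36, then 36·44 = 1584 ≡ 47. So 44^25 ≡ 47 (mod 53).
Hence ψ⁻¹(44) = 47.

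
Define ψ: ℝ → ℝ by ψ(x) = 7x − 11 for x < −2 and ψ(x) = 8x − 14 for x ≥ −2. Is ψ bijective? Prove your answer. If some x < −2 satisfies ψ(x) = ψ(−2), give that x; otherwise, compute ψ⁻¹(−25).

-19/7

Both pieces are strictly increasing (slopes 7 and 8), so each is injective on its own interval.
The left piece maps (−∞, −2) onto (−∞, −25); the right piece maps [−2, ∞) onto [−30, ∞).
These images overlap. In particular ψ(−2) = −30 (right piece), and solving 7x − 11 = −30 on the left piece gives x = −19/7 < −2.
So ψ(−19/7) = ψ(−2) with −19/7 ≠ −2, and ψ is not injective, hence not bijective. This x = −19/7 is the requested value below −2.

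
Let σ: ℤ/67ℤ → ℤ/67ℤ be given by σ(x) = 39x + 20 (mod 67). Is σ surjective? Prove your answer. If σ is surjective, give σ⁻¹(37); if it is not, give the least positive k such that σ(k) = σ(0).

64

Since gcd(39, 67) = 1, 39 is invertible modulo 67. Euclid's algorithm: 67 = 1·39 + 28, 39 = 1·28 + 11, 28 = 2·11 + 6, 11 = 1·6 + 5, 6 = 1·5 + 1; back-substituting gives 1 = 55·39 − 32·67, so 39⁻¹ ≡ 55 (mod 67).
For any y ∈ ℤ/67ℤ, x = 55(y − 20) mod 67 satisfies σ(x) = 39·55(y − 20) + 20 ≡ y (since 39·55 ≡ 1 mod 67). So every y has a preimage.
Therefore σ is surjective.
Since σ is surjective, we find σ⁻¹(37): we need 39x ≡ 37 − 20 ≡ 17 (mod 67). Using 39⁻¹ = 55: x ≡ 55·17 = 935 = 13·67 + 64, so x = 64.
Check: σ(64) = 39·64 + 20 = 2516 = 37·67 + 37 ≡ 37 (mod 67).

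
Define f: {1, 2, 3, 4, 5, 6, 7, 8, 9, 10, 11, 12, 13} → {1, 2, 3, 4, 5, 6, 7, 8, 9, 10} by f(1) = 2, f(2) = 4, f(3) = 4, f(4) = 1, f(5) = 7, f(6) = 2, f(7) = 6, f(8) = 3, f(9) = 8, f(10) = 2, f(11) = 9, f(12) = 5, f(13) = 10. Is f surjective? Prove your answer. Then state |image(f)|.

Every element of the codomain has a preimage: 1 = f(4), 2 = f(1), 3 = f(8), 4 = f(2), 5 = f(12), 6 = f(7), 7 = f(5), 8 = f(9), 9 = f(11), 10 = f(13).
So f is surjective.
The image of f is {1, 2, 3, 4, 5, 6, 7, 8, 9, 10}, which has 10 elements.

10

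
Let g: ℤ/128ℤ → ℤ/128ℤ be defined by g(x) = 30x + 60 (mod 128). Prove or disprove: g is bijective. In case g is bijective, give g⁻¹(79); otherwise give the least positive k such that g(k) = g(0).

64

Recall that g is injective when g(u) = g(v) forces u = v.
We have gcd(30, 128) = 2 > 1. Taking u = 0 and v = 64: g(0) = 60 and g(64) = 30·64 + 60 = 1980 ≡ 60 (mod 128).
So g(0) = g(64) while 0 ≠ 64, hence g is not injective, hence not bijective.
Since g is not bijective, we find the least positive k with g(k) = g(0): this means 30k ≡ 0 (mod 128), i.e. 128 ∣ 30k. Since gcd(30, 128) = 2, dividing through by 2 this holds exactly when 64 ∣ 15k, and as gcd(15, 64) = 1, exactly when 64 ∣ k.
The smallest positive such k is 64.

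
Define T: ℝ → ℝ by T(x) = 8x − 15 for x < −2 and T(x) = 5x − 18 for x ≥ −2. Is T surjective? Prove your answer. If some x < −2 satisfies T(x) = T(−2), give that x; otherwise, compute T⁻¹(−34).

Both pieces are strictly increasing (slopes 8 and 5), so each is injective on its own interval.
The left piece maps (−∞, −2) onto (−∞, −31); the right piece maps [−2, ∞) onto [−28, ∞).
The union (−∞, −31) ∪ [−28, ∞) omits the interval between −31 and −28; in particular −31 has no preimage. So T is not surjective.
Because the two images are disjoint, no x < −2 has T(x) = T(−2), so we compute T⁻¹(−34): −34 lies in (−∞, −31), so solve 8x − 15 = −34: x = (−34 + 15)/8 = −19/8.

-19/8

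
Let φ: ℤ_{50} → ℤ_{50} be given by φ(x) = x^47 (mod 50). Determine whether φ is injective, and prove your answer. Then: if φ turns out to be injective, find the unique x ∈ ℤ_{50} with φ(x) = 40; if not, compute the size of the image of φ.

42

φ(0) = 0^47 = 0.
φ(10): Repeated squaring mod 50: 10^1 ≡ 10, 10^2 ≡ 10² = 100 ≡ 0, 10^4 ≡ 0² = 0, 10^8 ≡ 0² = 0, 10^16 ≡ 0² = 0, 10^32 ≡ 0² = 0. Since 47 = 32 + 8 + 4 + 2 + 1, 10^47 ≡ 0·0·0·0·10: 0·0 = 0, then 0·0 = 0, then 0·0 = 0, then 0·10 = 0. So 10^47 ≡ 0 (mod 50).
So φ(0) = φ(10) = 0 while 0 ≠ 10, thus φ is not injective.
Since φ is not injective, we determine |image(φ)|. Computing x^47 mod 50 for each x (by repeated squaring, reducing mod 50 at every step), the values φ(0), φ(1), …, φ(49) are: 0, 1, 28, 37, 34, 25, 36, 43, 2, 19, 0, 21, 8, 17, 4, 25, 6, 23, 32, 39, 0, 41, 38, 47, 24, 25, 26, 3, 12, 9, 0, 11, 18, 27, 44, 25, 46, 33, 42, 29, 0, 31, 48, 7, 14, 25, 16, 13, 22, 49.
The distinct values are {0, 1, 2, 3, 4, 6, 7, 8, 9, 11, 12, 13, 14, 16, 17, 18, 19, 21, 22, 23, 24, 25, 26, 27, 28, 29, 31, 32, 33, 34, 36, 37, 38, 39, 41, 42, 43, 44, 46, 47, 48, 49}; there are 42 of them.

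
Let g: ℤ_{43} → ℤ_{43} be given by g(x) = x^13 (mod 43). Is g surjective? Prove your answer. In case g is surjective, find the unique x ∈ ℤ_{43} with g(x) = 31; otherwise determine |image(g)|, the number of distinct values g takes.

40

Since 43 is prime, the nonzero elements of ℤ_{43} form a cyclic group of order 42.
As gcd(13, 42) = 1, raising to the 13th power is a bijection on this group: if s^13 ≡ t^13 then (st^{−1})^13 = 1, and the only element of order dividing gcd(13, 42) = 1 is 1, so s = t.
With g(0) = 0 this makes g injective on all of ℤ_{43}, hence bijective (finite equal-size domain and codomain). In particular g is surjective.
Since g is surjective, we find the preimage of 31. The inverse of x ↦ x^13 on (ℤ_{43})^× is x ↦ x^13, because 13·13 = 169 = 4·42 + 1 ≡ 1 (mod 42) and x^{42} = 1 for x ≠ 0 (Fermat). So g⁻¹(31) = 31^13 mod 43.
Repeated squaring mod 43: 31^1 ≡ 31, 31^2 ≡ 31² = 961 ≡ 15, 31^4 ≡ 15² = 225 ≡ 10, 31^8 ≡ 10² = 100 ≡ 14. Since 13 = 8 + 4 + 1, 31^13 ≡ 14·10·31: 14·10 = 140 ≡ 11, then 11·31 = 341 ≡ 40. So 31^13 ≡ 40 (mod 43).
Hence g⁻¹(31) = 40.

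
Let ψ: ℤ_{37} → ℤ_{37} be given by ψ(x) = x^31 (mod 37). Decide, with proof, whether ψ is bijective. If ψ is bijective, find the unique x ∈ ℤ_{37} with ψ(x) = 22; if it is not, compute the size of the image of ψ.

Since 37 is prime, the nonzero elements of ℤ_{37} form a cyclic group of order 36.
As gcd(31, 36) = 1, raising to the 31st power is a bijection on this group: if x_1^31 ≡ x_2^31 then (x_1x_2^{−1})^31 = 1, and the only element of order dividing gcd(31, 36) = 1 is 1, so x_1 = x_2.
With ψ(0) = 0 this makes ψ injective on all of ℤ_{37}, hence bijective (finite equal-size domain and codomain). In particular ψ is bijective.
Since ψ is bijective, we find the preimage of 22. The inverse of x ↦ x^31 on (ℤ_{37})^× is x ↦ x^7, because 31·7 = 217 = 6·36 + 1 ≡ 1 (mod 36) and x^{36} = 1 for x ≠ 0 (Fermat). So ψ⁻¹(22) = 22^7 mod 37.
Repeated squaring mod 37: 22^1 ≡ 22, 22^2 ≡ 22² = 484 ≡ 3, 22^4 ≡ 3² = 9. Since 7 = 4 + 2 + 1, 22^7 ≡ 9·3·22: 9·3 = 27, then 27·22 = 594 ≡ 2. So 22^7 ≡ 2 (mod 37).
Hence ψ⁻¹(22) = 2.

2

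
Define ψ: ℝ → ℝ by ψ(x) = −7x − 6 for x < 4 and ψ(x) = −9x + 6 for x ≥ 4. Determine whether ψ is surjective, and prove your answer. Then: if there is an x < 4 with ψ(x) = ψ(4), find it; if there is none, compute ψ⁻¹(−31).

Both pieces are strictly decreasing (slopes −7 and −9), so each is injective on its own interval.
The left piece maps (−∞, 4) onto (−34, ∞); the right piece maps [4, ∞) onto (−∞, −30].
The union (−34, ∞) ∪ (−∞, −30] covers ℝ, so ψ is surjective.
For the follow-up: the images overlap, so an x < 4 with ψ(x) = ψ(4) exists. ψ(4) = −30; solving −7x − 6 = −30 for x < 4 gives x = (−30 + 6)/(−7) = 24/7.

24/7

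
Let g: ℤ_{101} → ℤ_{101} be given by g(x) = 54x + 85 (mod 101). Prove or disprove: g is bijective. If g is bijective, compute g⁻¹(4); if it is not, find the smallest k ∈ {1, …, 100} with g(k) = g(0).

Recall: g is injective when g(s) = g(t) forces s = t.
Suppose g(s) = g(t) in ℤ_{101}. Then 54s + 85 ≡ 54t + 85 (mod 101), thus 54(s − t) ≡ 0 (mod 101).
Since gcd(54, 101) = 1, 54 is invertible modulo 101, so s − t ≡ 0 (mod 101), i.e. s = t.
We now compute 54⁻¹ mod 101 explicitly. Euclid's algorithm: 101 = 1·54 + 47, 54 = 1·47 + 7, 47 = 6·7 + 5, 7 = 1·5 + 2, 5 = 2·2 + 1; back-substituting gives 1 = 58·54 − 31·101, so 54⁻¹ ≡ 58 (mod 101).
For any y ∈ ℤ_{101}, x = 58(y − 85) mod 101 satisfies g(x) = 54·58(y − 85) + 85 ≡ y (since 54·58 ≡ 1 mod 101). So every y has a preimage.
Therefore g is bijective.
Since g is bijective, we compute g⁻¹(4): solve 54x + 85 ≡ 4 (mod 101), i.e. 54x ≡ 20 (mod 101).
Multiplying by 54⁻¹ = 58 gives x ≡ 58·20 = 1160 = 11·101 + 49 ≡ 49 (mod 101).
Check: g(49) = 54·49 + 85 = 2731 = 27·101 + 4 ≡ 4 (mod 101).

49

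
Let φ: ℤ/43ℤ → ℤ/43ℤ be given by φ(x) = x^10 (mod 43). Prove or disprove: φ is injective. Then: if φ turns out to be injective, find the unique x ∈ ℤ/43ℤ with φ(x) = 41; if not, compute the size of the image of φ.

22

φ(21): Repeated squaring mod 43: 21^1 ≡ 21, 21^2 ≡ 21² = 441 ≡ 11, 21^4 ≡ 11² = 121 ≡ 35, 21^8 ≡ 35² = 1225 ≡ 21. Since 10 = 8 + 2, 21^10 ≡ 21·11: 21·11 = 231 ≡ 16. So 21^10 ≡ 16 (mod 43).
φ(22): Repeated squaring mod 43: 22^1 ≡ 22, 22^2 ≡ 22² = 484 ≡ 11, 22^4 ≡ 11² = 121 ≡ 35, 22^8 ≡ 35² = 1225 ≡ 21. Since 10 = 8 + 2, 22^10 ≡ 21·11: 21·11 = 231 ≡ 16. So 22^10 ≡ 16 (mod 43).
So φ(21) = φ(22) = 16 while 21 ≠ 22, so φ is not injective.
Since φ is not injective, we determine |image(φ)|. Computing x^10 mod 43 for each x (by repeated squaring, reducing mod 43 at every step), the values φ(0), φ(1), …, φ(42) are: 0, 1, 35, 10, 21, 24, 6, 36, 4, 14, 23, 41, 38, 15, 13, 25, 11, 9, 17, 40, 31, 16, 16, 31, 40, 17, 9, 11, 25, 13, 15, 38, 41, 23, 14, 4, 36, 6, 24, 21, 10, 35, 1.
The distinct values are {0, 1, 4, 6, 9, 10, 11, 13, 14, 15, 16, 17, 21, 23, 24, 25, 31, 35, 36, 38, 40, 41}; there are 22 of them.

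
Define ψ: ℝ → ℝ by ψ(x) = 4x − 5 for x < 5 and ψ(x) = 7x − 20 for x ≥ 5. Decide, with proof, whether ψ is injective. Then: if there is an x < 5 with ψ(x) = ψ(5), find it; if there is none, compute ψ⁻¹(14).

19/4

Both pieces are strictly increasing (slopes 4 and 7), so each is injective on its own interval.
The left piece maps (−∞, 5) onto (−∞, 15); the right piece maps [5, ∞) onto [15, ∞).
These images are disjoint, so no value is attained by both pieces. Thus ψ is injective.
Because the two images are disjoint, no x < 5 has ψ(x) = ψ(5), so we compute ψ⁻¹(14): 14 lies in (−∞, 15), so solve 4x − 5 = 14: x = (14 + 5)/4 = 19/4.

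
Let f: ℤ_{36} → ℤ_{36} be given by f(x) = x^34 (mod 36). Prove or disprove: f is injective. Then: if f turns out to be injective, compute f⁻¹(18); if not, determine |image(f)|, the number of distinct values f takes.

8

f(0) = 0^34 = 0.
f(6): Repeated squaring mod 36: 6^1 ≡ 6, 6^2 ≡ 6² = 36 ≡ 0, 6^4 ≡ 0² = 0, 6^8 ≡ 0² = 0, 6^16 ≡ 0² = 0, 6^32 ≡ 0² = 0. Since 34 = 32 + 2, 6^34 ≡ 0·0: 0·0 = 0. So 6^34 ≡ 0 (mod 36).
So f(0) = f(6) = 0 while 0 ≠ 6, hence f is not injective.
Since f is not injective, we determine |image(f)|. Computing x^34 mod 36 for each x (by repeated squaring, reducing mod 36 at every step), the values f(0), f(1), …, f(35) are: 0, 1, 16, 9, 4, 13, 0, 25, 28, 9, 28, 25, 0, 13, 4, 9, 16, 1, 0, 1, 16, 9, 4, 13, 0, 25, 28, 9, 28, 25, 0, 13, 4, 9, 16, 1.
The distinct values are {0, 1, 4, 9, 13, 16, 25, 28}; there are 8 of them.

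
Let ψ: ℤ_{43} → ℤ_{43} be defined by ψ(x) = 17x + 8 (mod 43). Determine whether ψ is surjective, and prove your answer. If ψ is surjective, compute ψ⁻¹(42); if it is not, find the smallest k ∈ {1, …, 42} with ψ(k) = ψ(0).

2

Since gcd(17, 43) = 1, 17 is invertible modulo 43. Euclid's algorithm: 43 = 2·17 + 9, 17 = 1·9 + 8, 9 = 1·8 + 1; back-substituting gives 1 = 38·17 − 15·43, so 17⁻¹ ≡ 38 (mod 43).
Then y ↦ 38(y − 8) is a two-sided inverse to ψ, so every y ∈ ℤ_{43} has a preimage.
Thus ψ is surjective.
Since ψ is surjective, we compute ψ⁻¹(42): solve 17x + 8 ≡ 42 (mod 43), i.e. 17x ≡ 34 (mod 43).
Multiplying by 17⁻¹ = 38 gives x ≡ 38·34 = 1292 = 30·43 + 2 ≡ 2 (mod 43).
Check: ψ(2) = 17·2 + 8 = 42 ≡ 42 (mod 43).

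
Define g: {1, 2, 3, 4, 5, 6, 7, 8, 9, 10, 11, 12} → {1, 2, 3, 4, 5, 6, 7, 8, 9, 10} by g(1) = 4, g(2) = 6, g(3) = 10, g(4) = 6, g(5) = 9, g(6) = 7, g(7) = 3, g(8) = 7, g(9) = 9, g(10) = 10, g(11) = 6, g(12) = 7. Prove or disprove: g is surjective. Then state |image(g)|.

6

No element maps to 1, so g is not surjective.
The image of g is {3, 4, 6, 7, 9, 10}, which has 6 elements.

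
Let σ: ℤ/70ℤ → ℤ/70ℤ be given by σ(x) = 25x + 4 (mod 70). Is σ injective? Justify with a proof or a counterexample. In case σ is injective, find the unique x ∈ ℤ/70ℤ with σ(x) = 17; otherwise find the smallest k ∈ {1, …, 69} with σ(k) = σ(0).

14

We have gcd(25, 70) = 5 > 1. Taking x_1 = 0 and x_2 = 14: σ(0) = 4 and σ(14) = 25·14 + 4 = 354 ≡ 4 (mod 70).
So σ(0) = σ(14) while 0 ≠ 14, hence σ is not injective.
Since σ is not injective, we find the least positive k with σ(k) = σ(0): this means 25k ≡ 0 (mod 70), i.e. 70 ∣ 25k. Since gcd(25, 70) = 5, dividing through by 5 this holds exactly when 14 ∣ 5k, and as gcd(5, 14) = 1, exactly when 14 ∣ k.
The smallest positive such k is 14.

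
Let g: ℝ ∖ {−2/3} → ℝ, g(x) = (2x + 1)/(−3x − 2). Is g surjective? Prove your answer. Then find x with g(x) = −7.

-13/19

If g(x) = −2/3, cross-multiplying gives −3(2x + 1) = 2(−3x − 2), which simplifies to −3 = −4 — false.  So −2/3 has no preimage and g is not surjective.
Solving g(x) = −7: cross-multiplying gives 2x + 1 = −7(−3x − 2), which rearranges to −19x = 13, so x = −13/19.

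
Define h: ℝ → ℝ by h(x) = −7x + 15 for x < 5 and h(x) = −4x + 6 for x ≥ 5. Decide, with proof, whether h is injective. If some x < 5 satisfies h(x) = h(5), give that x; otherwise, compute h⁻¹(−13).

Both pieces are strictly decreasing (slopes −7 and −4), so each is injective on its own interval.
The left piece maps (−∞, 5) onto (−20, ∞); the right piece maps [5, ∞) onto (−∞, −14].
These images overlap. In particular h(5) = −14 (right piece), and solving −7x + 15 = −14 on the left piece gives x = 29/7 < 5.
So h(29/7) = h(5) with 29/7 ≠ 5, and h is not injective. This x = 29/7 is the requested value below 5.

29/7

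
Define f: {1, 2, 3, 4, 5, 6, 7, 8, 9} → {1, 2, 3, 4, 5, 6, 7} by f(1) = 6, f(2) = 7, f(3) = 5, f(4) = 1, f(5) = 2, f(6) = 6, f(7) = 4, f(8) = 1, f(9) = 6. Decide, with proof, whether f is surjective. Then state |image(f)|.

6

No element maps to 3, so f is not surjective.
The image of f is {1, 2, 4, 5, 6, 7}, which has 6 elements.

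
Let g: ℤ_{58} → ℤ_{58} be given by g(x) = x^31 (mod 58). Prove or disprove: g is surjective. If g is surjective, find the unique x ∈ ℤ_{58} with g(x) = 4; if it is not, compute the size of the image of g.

38

Computing x^31 mod 58 for each x (by repeated squaring, reducing mod 58 at every step), the values g(0), g(1), …, g(57) are: 0, 1, 8, 27, 6, 9, 42, 53, 48, 33, 14, 55, 46, 51, 18, 11, 36, 41, 32, 15, 54, 39, 34, 45, 20, 23, 2, 21, 28, 29, 30, 37, 56, 35, 38, 13, 24, 19, 4, 43, 26, 17, 22, 47, 40, 7, 12, 3, 44, 25, 10, 5, 16, 49, 52, 31, 50, 57.
Every element of ℤ_{58} appears exactly once in this list, so g is a bijection, and in particular surjective.
Since g is surjective, we read off the preimage of 4 from the same table: g(38) = 4, so g⁻¹(4) = 38.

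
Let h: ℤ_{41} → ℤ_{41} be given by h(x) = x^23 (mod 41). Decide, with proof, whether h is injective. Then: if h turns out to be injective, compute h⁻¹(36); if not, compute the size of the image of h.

21

Since 41 is prime, the nonzero elements of ℤ_{41} form a cyclic group of order 40.
As gcd(23, 40) = 1, raising to the 23rd power is a bijection on this group: if s^23 ≡ t^23 then (st^{−1})^23 = 1, and the only element of order dividing gcd(23, 40) = 1 is 1, so s = t.
With h(0) = 0 this makes h injective on all of ℤ_{41}, hence bijective (finite equal-size domain and codomain). In particular h is injective.
Since h is injective, we find the preimage of 36. The inverse of x ↦ x^23 on (ℤ_{41})^× is x ↦ x^7, because 23·7 = 161 = 4·40 + 1 ≡ 1 (mod 40) and x^{40} = 1 for x ≠ 0 (Fermat). So h⁻¹(36) = 36^7 mod 41.
Repeated squaring mod 41: 36^1 ≡ 36, 36^2 ≡ 36² = 1296 ≡ 25, 36^4 ≡ 25² = 625 ≡ 10. Since 7 = 4 + 2 + 1, 36^7 ≡ 10·25·36: 10·25 = 250 ≡ 4, then 4·36 = 144 ≡ 21. So 36^7 ≡ 21 (mod 41).
Hence h⁻¹(36) = 21.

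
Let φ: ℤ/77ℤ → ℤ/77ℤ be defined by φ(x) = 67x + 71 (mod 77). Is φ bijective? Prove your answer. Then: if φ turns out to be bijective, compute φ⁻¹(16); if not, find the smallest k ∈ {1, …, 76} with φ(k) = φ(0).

Suppose φ(a) = φ(b) in ℤ/77ℤ. Then 67a + 71 ≡ 67b + 71 (mod 77), therefore 67(a − b) ≡ 0 (mod 77).
Since gcd(67, 77) = 1, 67 is invertible modulo 77, hence a − b ≡ 0 (mod 77), i.e. a = b.
We now compute 67⁻¹ mod 77 explicitly. Euclid's algorithm: 77 = 1·67 + 10, 67 = 6·10 + 7, 10 = 1·7 + 3, 7 = 2·3 + 1; back-substituting gives 1 = 23·67 − 20·77, so 67⁻¹ ≡ 23 (mod 77).
For any y ∈ ℤ/77ℤ, x = 23(y − 71) mod 77 satisfies φ(x) = 67·23(y − 71) + 71 ≡ y (since 67·23 ≡ 1 mod 77). So every y has a preimage.
Hence φ is bijective.
Since φ is bijective, we find φ⁻¹(16): we need 67x ≡ 16 − 71 ≡ 22 (mod 77). Using 67⁻¹ = 23: x ≡ 23·22 = 506 = 6·77 + 44, so x = 44.
Check: φ(44) = 67·44 + 71 = 3019 = 39·77 + 16 ≡ 16 (mod 77).

44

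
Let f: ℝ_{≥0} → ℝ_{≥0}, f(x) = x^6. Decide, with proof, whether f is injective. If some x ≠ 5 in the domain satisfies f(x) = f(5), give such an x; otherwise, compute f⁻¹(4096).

4

On ℝ_{≥0}, x ↦ x^6 is strictly increasing, so f(a) = f(b) forces a = b. So f is injective.
Since x ↦ x^6 is strictly increasing on ℝ_{≥0}, it is injective there, so no x ≠ 5 in the domain has f(x) = f(5). We therefore compute f⁻¹(4096) = 4096^{1/6} = 4 (indeed 4^6 = 4096).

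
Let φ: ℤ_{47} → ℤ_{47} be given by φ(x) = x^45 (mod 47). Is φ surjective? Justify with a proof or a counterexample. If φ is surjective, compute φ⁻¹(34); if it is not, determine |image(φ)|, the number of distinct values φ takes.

Since 47 is prime, the nonzero elements of ℤ_{47} form a cyclic group of order 46.
As gcd(45, 46) = 1, raising to the 45th power is a bijection on this group: if s^45 ≡ t^45 then (st^{−1})^45 = 1, and the only element of order dividing gcd(45, 46) = 1 is 1, so s = t.
With φ(0) = 0 this makes φ injective on all of ℤ_{47}, hence bijective (finite equal-size domain and codomain). In particular φ is surjective.
Since φ is surjective, we find the preimage of 34. The inverse of x ↦ x^45 on (ℤ_{47})^× is x ↦ x^45, because 45·45 = 2025 = 44·46 + 1 ≡ 1 (mod 46) and x^{46} = 1 for x ≠ 0 (Fermat). So φ⁻¹(34) = 34^45 mod 47.
Repeated squaring mod 47: 34^1 ≡ 34, 34^2 ≡ 34² = 1156 ≡ 28, 34^4 ≡ 28² = 784 ≡ 32, 34^8 ≡ 32² = 1024 ≡ 37, 34^16 ≡ 37² = 1369 ≡ 6, 34^32 ≡ 6² = 36. Since 45 = 32 + 8 + 4 + 1, 34^45 ≡ 36·37·32·34: 36·37 = 1332 ≡ 16, then 16·32 = 512 ≡ 42, then 42·34 = 1428 ≡ 18. So 34^45 ≡ 18 (mod 47).
Hence φ⁻¹(34) = 18.

18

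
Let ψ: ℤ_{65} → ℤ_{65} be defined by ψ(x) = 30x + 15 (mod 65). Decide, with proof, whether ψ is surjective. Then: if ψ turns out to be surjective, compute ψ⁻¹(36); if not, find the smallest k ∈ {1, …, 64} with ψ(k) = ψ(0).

13

Since gcd(30, 65) = 5, we have 30x ≡ 0 (mod 5) for all x, so ψ(x) ≡ 0 (mod 5).
But 1 ≢ 0 (mod 5), so 1 ∈ ℤ_{65} has no preimage. Hence ψ is not surjective.
Since ψ is not surjective, we find the least positive k with ψ(k) = ψ(0): this means 30k ≡ 0 (mod 65), i.e. 65 ∣ 30k. Since gcd(30, 65) = 5, dividing through by 5 this holds exactly when 13 ∣ 6k, and as gcd(6, 13) = 1, exactly when 13 ∣ k.
The smallest positive such k is 13.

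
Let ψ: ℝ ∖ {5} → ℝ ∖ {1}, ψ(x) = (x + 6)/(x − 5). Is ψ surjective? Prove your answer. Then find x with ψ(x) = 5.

31/4

For any y ≠ 1, solving y(x − 5) = x + 6 for x gives a well-defined x ≠ 5. So ψ is surjective.
Solving ψ(x) = 5: cross-multiplying gives x + 6 = 5(x − 5), which rearranges to −4x = −31, so x = 31/4.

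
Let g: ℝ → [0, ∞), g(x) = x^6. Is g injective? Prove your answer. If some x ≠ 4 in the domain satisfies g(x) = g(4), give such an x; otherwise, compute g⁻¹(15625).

-4

g(4) = 4096 = (−4)^6 = g(−4) (since 6 is even), with 4 ≠ −4. So g is not injective.
For the follow-up, such an x exists: taking x = −4 ∈ ℝ gives g(−4) = 4096 = g(4) with −4 ≠ 4.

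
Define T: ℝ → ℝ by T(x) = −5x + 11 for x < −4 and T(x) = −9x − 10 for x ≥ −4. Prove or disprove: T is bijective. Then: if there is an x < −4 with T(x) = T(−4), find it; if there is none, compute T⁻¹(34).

-23/5

Both pieces are strictly decreasing (slopes −5 and −9), so each is injective on its own interval.
The left piece maps (−∞, −4) onto (31, ∞); the right piece maps [−4, ∞) onto (−∞, 26].
The images leave a gap (31 has no preimage), so T is not surjective, hence not bijective.
Because the two images are disjoint, no x < −4 has T(x) = T(−4), so we compute T⁻¹(34): 34 lies in (31, ∞), so solve −5x + 11 = 34: x = (34 − 11)/(−5) = −23/5.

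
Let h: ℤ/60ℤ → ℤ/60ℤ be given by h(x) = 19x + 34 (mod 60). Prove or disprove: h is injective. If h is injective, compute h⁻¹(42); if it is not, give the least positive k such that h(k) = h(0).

32

Suppose h(a) = h(b) in ℤ/60ℤ. Then 19a + 34 ≡ 19b + 34 (mod 60), so 19(a − b) ≡ 0 (mod 60).
Since gcd(19, 60) = 1, 19 is invertible modulo 60, hence a − b ≡ 0 (mod 60), i.e. a = b.
Hence h is injective.
We now compute 19⁻¹ mod 60 explicitly. Euclid's algorithm: 60 = 3·19 + 3, 19 = 6·3 + 1; back-substituting gives 1 = 19·19 − 6·60, so 19⁻¹ ≡ 19 (mod 60).
Since h is injective, we find h⁻¹(42): we need 19x ≡ 42 − 34 ≡ 8 (mod 60). Using 19⁻¹ = 19: x ≡ 19·8 = 152 = 2·60 + 32, so x = 32.
Check: h(32) = 19·32 + 34 = 642 = 10·60 + 42 ≡ 42 (mod 60).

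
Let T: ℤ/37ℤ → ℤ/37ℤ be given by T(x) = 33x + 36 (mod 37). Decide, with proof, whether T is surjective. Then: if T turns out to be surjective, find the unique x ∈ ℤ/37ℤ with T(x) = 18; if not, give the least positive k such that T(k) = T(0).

Since gcd(33, 37) = 1, 33 is invertible modulo 37. Euclid's algorithm: 37 = 1·33 + 4, 33 = 8·4 + 1; back-substituting gives 1 = 9·33 − 8·37, so 33⁻¹ ≡ 9 (mod 37).
For any y ∈ ℤ/37ℤ, x = 9(y − 36) mod 37 satisfies T(x) = 33·9(y − 36) + 36 ≡ y (since 33·9 ≡ 1 mod 37). So every y has a preimage.
Thus T is surjective.
Since T is surjective, we find T⁻¹(18): we need 33x ≡ 18 − 36 ≡ 19 (mod 37). Using 33⁻¹ = 9: x ≡ 9·19 = 171 = 4·37 + 23, so x = 23.
Check: T(23) = 33·23 + 36 = 795 = 21·37 + 18 ≡ 18 (mod 37).

23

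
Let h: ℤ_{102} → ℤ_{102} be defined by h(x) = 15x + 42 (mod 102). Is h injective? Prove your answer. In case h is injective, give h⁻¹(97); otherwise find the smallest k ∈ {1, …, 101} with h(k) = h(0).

34

We have gcd(15, 102) = 3 > 1. Taking a = 0 and b = 34: h(0) = 42 and h(34) = 15·34 + 42 = 552 ≡ 42 (mod 102).
So h(0) = h(34) while 0 ≠ 34, thus h is not injective.
Since h is not injective, we find the least positive k with h(k) = h(0): this means 15k ≡ 0 (mod 102), i.e. 102 ∣ 15k. Since gcd(15, 102) = 3, dividing through by 3 this holds exactly when 34 ∣ 5k, and as gcd(5, 34) = 1, exactly when 34 ∣ k.
The smallest positive such k is 34.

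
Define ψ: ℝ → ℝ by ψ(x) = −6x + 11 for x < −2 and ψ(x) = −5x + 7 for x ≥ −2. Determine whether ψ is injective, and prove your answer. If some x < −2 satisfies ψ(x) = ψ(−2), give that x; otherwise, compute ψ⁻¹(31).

-10/3

Both pieces are strictly decreasing (slopes −6 and −5), so each is injective on its own interval.
The left piece maps (−∞, −2) onto (23, ∞); the right piece maps [−2, ∞) onto (−∞, 17].
These images are disjoint, so no value is attained by both pieces. Thus ψ is injective.
Because the two images are disjoint, no x < −2 has ψ(x) = ψ(−2), so we compute ψ⁻¹(31): 31 lies in (23, ∞), so solve −6x + 11 = 31: x = (31 − 11)/(−6) = −10/3.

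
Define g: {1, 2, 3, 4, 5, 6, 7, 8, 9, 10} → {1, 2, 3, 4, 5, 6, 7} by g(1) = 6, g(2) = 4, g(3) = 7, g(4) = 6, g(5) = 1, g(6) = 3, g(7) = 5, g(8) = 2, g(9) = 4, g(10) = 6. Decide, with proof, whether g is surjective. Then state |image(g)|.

Every element of the codomain has a preimage: 1 = g(5), 2 = g(8), 3 = g(6), 4 = g(2), 5 = g(7), 6 = g(1), 7 = g(3).
So g is surjective.
The image of g is {1, 2, 3, 4, 5, 6, 7}, which has 7 elements.

7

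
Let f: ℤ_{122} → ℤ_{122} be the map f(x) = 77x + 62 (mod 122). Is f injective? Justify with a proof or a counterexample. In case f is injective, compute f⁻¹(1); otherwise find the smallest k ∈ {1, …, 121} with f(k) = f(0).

If f(x_1) = f(x_2), then 77x_1 ≡ 77x_2 (mod 122). Because gcd(77, 122) = 1, we may cancel 77 to get x_1 ≡ x_2 (mod 122).
Hence f is injective.
We now compute 77⁻¹ mod 122 explicitly. Euclid's algorithm: 122 = 1·77 + 45, 77 = 1·45 + 32, 45 = 1·32 + 13, 32 = 2·13 + 6, 13 = 2·6 + 1; back-substituting gives 1 = 103·77 − 65·122, so 77⁻¹ ≡ 103 (mod 122).
Since f is injective, we find f⁻¹(1): we need 77x ≡ 1 − 62 ≡ 61 (mod 122). Using 77⁻¹ = 103: x ≡ 103·61 = 6283 = 51·122 + 61, so x = 61.
Check: f(61) = 77·61 + 62 = 4759 = 39·122 + 1 ≡ 1 (mod 122).

61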